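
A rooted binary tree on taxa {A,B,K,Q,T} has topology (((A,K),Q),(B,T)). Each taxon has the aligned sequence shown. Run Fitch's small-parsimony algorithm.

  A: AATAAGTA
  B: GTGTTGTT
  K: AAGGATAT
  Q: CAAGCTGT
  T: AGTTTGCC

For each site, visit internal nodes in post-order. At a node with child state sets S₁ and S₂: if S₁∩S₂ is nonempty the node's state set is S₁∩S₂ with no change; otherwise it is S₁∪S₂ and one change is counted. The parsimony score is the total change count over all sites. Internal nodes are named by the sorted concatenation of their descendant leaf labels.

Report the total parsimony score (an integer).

18

AK@0: {A} ∩ {A} = {A} (intersection, +0)
AKQ@0: {A} ∪ {C} = {A,C} (union, +1)
BT@0: {G} ∪ {A} = {A,G} (union, +1)
ABKQT@0: {A,C} ∩ {A,G} = {A} (intersection, +0)
AK@1: {A} ∩ {A} = {A} (intersection, +0)
AKQ@1: {A} ∩ {A} = {A} (intersection, +0)
BT@1: {T} ∪ {G} = {G,T} (union, +1)
ABKQT@1: {A} ∪ {G,T} = {A,G,T} (union, +1)
AK@2: {T} ∪ {G} = {G,T} (union, +1)
AKQ@2: {G,T} ∪ {A} = {A,G,T} (union, +1)
BT@2: {G} ∪ {T} = {G,T} (union, +1)
ABKQT@2: {A,G,T} ∩ {G,T} = {G,T} (intersection, +0)
AK@3: {A} ∪ {G} = {A,G} (union, +1)
AKQ@3: {A,G} ∩ {G} = {G} (intersection, +0)
BT@3: {T} ∩ {T} = {T} (intersection, +0)
ABKQT@3: {G} ∪ {T} = {G,T} (union, +1)
AK@4: {A} ∩ {A} = {A} (intersection, +0)
AKQ@4: {A} ∪ {C} = {A,C} (union, +1)
BT@4: {T} ∩ {T} = {T} (intersection, +0)
ABKQT@4: {A,C} ∪ {T} = {A,C,T} (union, +1)
AK@5: {G} ∪ {T} = {G,T} (union, +1)
AKQ@5: {G,T} ∩ {T} = {T} (intersection, +0)
BT@5: {G} ∩ {G} = {G} (intersection, +0)
ABKQT@5: {T} ∪ {G} = {G,T} (union, +1)
AK@6: {T} ∪ {A} = {A,T} (union, +1)
AKQ@6: {A,T} ∪ {G} = {A,G,T} (union, +1)
BT@6: {T} ∪ {C} = {C,T} (union, +1)
ABKQT@6: {A,G,T} ∩ {C,T} = {T} (intersection, +0)
AK@7: {A} ∪ {T} = {A,T} (union, +1)
AKQ@7: {A,T} ∩ {T} = {T} (intersection, +0)
BT@7: {T} ∪ {C} = {C,T} (union, +1)
ABKQT@7: {T} ∩ {C,T} = {T} (intersection, +0)
per-site changes: [2, 2, 3, 2, 2, 2, 3, 2]; total = 18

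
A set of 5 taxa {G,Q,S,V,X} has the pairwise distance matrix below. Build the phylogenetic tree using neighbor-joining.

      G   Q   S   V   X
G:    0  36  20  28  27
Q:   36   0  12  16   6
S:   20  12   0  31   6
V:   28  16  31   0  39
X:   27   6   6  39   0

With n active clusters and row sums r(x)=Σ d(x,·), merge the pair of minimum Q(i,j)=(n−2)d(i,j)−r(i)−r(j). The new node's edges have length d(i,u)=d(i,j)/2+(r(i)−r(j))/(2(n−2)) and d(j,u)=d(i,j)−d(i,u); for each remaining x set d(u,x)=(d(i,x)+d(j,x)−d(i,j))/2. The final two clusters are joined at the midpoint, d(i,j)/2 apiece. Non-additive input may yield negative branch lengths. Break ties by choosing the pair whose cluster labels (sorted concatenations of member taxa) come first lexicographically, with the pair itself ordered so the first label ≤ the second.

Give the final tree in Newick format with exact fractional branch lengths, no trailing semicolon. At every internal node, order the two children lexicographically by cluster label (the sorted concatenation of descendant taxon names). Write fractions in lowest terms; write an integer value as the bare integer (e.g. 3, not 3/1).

step 1: merge (G,V) at d=28, Q=-141; branch lengths G→27/2, V→29/2; new cluster GV
  updated: d(GV,Q)=12, d(GV,S)=23/2, d(GV,X)=19
step 2: merge (GV,S) at d=23/2, Q=-49; branch lengths GV→9, S→5/2; new cluster GSV
  updated: d(GSV,Q)=25/4, d(GSV,X)=27/4
step 3: merge (GSV,Q) at d=25/4, Q=-19; branch lengths GSV→7/2, Q→11/4; new cluster GQSV
  updated: d(GQSV,X)=13/4
step 4: merge (GQSV,X) at d=13/4; branch lengths GQSV→13/8, X→13/8; new cluster GQSVX
final tree: ((((G:27/2,V:29/2):9,S:5/2):7/2,Q:11/4):13/8,X:13/8)
total length: 49

((((G:27/2,V:29/2):9,S:5/2):7/2,Q:11/4):13/8,X:13/8)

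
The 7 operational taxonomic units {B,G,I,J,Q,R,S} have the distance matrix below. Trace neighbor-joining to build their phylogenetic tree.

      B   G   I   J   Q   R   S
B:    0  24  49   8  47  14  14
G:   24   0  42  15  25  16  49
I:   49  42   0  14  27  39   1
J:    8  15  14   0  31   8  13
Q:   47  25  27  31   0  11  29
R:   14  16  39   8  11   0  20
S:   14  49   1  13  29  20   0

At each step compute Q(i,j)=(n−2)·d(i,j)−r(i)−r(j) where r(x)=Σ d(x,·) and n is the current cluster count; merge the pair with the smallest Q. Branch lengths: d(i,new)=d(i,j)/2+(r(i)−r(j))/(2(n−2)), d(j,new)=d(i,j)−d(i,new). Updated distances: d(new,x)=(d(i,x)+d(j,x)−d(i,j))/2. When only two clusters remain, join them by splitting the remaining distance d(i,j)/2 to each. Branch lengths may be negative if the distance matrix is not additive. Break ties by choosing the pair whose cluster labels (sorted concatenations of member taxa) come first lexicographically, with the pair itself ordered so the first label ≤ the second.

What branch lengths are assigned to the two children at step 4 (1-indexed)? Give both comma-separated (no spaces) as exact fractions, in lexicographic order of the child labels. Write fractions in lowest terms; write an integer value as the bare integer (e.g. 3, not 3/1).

iteration 1: select I,S (d=1, Q=-293); attach at lengths (51/10, -41/10); label the merged cluster IS
  updated: d(B,IS)=31, d(G,IS)=45, d(IS,J)=13, d(IS,Q)=55/2, d(IS,R)=29
iteration 2: select IS,Q (d=55/2, Q=-177); attach at lengths (57/4, 53/4); label the merged cluster IQS
  updated: d(B,IQS)=101/4, d(G,IQS)=85/4, d(IQS,J)=33/4, d(IQS,R)=25/4
iteration 3: select B,J (d=8, Q=-173/2); attach at lengths (28/3, -4/3); label the merged cluster BJ
  updated: d(BJ,G)=31/2, d(BJ,IQS)=51/4, d(BJ,R)=7
iteration 4: select BJ,G (d=31/2, Q=-57); attach at lengths (27/8, 97/8); label the merged cluster BGJ
  updated: d(BGJ,IQS)=37/4, d(BGJ,R)=15/4
iteration 5: select BGJ,IQS (d=37/4, Q=-77/4); attach at lengths (27/8, 47/8); label the merged cluster BGIJQS
  updated: d(BGIJQS,R)=3/8
iteration 6: select BGIJQS,R (d=3/8); attach at lengths (3/16, 3/16); label the merged cluster BGIJQRS
final tree: ((((B:28/3,J:-4/3):27/8,G:97/8):27/8,((I:51/10,S:-41/10):57/4,Q:53/4):47/8):3/16,R:3/16)
total length: 493/8

27/8,97/8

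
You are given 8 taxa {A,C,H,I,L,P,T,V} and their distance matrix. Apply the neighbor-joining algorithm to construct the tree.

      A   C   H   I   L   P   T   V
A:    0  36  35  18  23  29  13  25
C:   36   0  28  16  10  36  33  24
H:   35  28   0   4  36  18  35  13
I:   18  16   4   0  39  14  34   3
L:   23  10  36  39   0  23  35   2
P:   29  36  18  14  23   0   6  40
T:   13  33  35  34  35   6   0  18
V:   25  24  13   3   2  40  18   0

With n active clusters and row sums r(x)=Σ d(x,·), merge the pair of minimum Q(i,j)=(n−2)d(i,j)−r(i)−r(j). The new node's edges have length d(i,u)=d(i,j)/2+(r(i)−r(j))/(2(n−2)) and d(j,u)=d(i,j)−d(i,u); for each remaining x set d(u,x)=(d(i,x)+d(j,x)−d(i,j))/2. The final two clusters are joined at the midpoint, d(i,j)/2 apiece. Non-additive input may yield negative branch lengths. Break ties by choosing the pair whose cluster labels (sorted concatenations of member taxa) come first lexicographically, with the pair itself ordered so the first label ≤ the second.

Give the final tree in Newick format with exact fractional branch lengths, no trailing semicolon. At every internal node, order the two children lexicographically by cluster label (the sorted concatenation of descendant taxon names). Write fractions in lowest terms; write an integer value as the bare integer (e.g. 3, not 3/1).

((((A:321/32,(P:7/3,T:11/3):255/32):235/32,(C:119/20,L:81/20):249/32):147/32,(H:145/24,I:-49/24):189/32):3/64,V:3/64)

step 1: merge (P,T) at d=6, Q=-304; branch lengths P→7/3, T→11/3; new cluster PT
  updated: d(A,PT)=18, d(C,PT)=63/2, d(H,PT)=47/2, d(I,PT)=21, d(L,PT)=26, d(PT,V)=26
step 2: merge (C,L) at d=10, Q=-463/2; branch lengths C→119/20, L→81/20; new cluster CL
  updated: d(A,CL)=49/2, d(CL,H)=27, d(CL,I)=45/2, d(CL,PT)=95/4, d(CL,V)=8
step 3: merge (A,PT) at d=18, Q=-643/4; branch lengths A→321/32, PT→255/32; new cluster APT
  updated: d(APT,CL)=121/8, d(APT,H)=81/4, d(APT,I)=21/2, d(APT,V)=33/2
step 4: merge (H,I) at d=4, Q=-369/4; branch lengths H→145/24, I→-49/24; new cluster HI
  updated: d(APT,HI)=107/8, d(CL,HI)=91/4, d(HI,V)=6
step 5: merge (APT,CL) at d=121/8, Q=-485/8; branch lengths APT→235/32, CL→249/32; new cluster ACLPT
  updated: d(ACLPT,HI)=21/2, d(ACLPT,V)=75/16
step 6: merge (ACLPT,HI) at d=21/2, Q=-339/16; branch lengths ACLPT→147/32, HI→189/32; new cluster ACHILPT
  updated: d(ACHILPT,V)=3/32
step 7: merge (ACHILPT,V) at d=3/32; branch lengths ACHILPT→3/64, V→3/64; new cluster ACHILPTV
final tree: ((((A:321/32,(P:7/3,T:11/3):255/32):235/32,(C:119/20,L:81/20):249/32):147/32,(H:145/24,I:-49/24):189/32):3/64,V:3/64)
total length: 2039/32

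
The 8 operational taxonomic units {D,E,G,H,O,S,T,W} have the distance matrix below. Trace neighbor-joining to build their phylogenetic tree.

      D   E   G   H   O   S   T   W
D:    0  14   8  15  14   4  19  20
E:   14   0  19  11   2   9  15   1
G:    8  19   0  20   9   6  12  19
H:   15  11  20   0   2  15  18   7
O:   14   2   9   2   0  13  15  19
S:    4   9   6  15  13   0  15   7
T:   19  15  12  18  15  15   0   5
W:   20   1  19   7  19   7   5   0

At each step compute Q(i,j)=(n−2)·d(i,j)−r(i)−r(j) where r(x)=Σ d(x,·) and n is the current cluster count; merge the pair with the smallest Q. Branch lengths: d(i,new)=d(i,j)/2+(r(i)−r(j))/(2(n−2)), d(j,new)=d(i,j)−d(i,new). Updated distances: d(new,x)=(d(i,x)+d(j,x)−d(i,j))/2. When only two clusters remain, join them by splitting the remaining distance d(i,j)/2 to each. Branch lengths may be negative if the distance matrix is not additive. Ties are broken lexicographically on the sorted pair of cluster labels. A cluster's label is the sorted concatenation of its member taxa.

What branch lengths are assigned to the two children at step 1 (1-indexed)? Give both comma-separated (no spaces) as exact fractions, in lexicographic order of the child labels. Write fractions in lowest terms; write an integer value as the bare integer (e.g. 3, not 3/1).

13/6,-1/6

iteration 1: select H,O (d=2, Q=-150); attach at lengths (13/6, -1/6); label the merged cluster HO
  updated: d(D,HO)=27/2, d(E,HO)=11/2, d(G,HO)=27/2, d(HO,S)=13, d(HO,T)=31/2, d(HO,W)=12
iteration 2: select E,W (d=1, Q=-245/2); attach at lengths (9/20, 11/20); label the merged cluster EW
  updated: d(D,EW)=33/2, d(EW,G)=37/2, d(EW,HO)=33/4, d(EW,S)=15/2, d(EW,T)=19/2
iteration 3: select EW,T (d=19/2, Q=-373/4); attach at lengths (109/32, 195/32); label the merged cluster ETW
  updated: d(D,ETW)=13, d(ETW,G)=21/2, d(ETW,HO)=57/8, d(ETW,S)=13/2
iteration 4: select ETW,HO (d=57/8, Q=-503/8); attach at lengths (91/48, 251/48); label the merged cluster EHOTW
  updated: d(D,EHOTW)=155/16, d(EHOTW,G)=135/16, d(EHOTW,S)=99/16
iteration 5: select D,S (d=4, Q=-239/8); attach at lengths (27/8, 5/8); label the merged cluster DS
  updated: d(DS,EHOTW)=95/16, d(DS,G)=5
iteration 6: select DS,EHOTW (d=95/16, Q=-155/8); attach at lengths (5/4, 75/16); label the merged cluster DEHOSTW
  updated: d(DEHOSTW,G)=15/4
iteration 7: select DEHOSTW,G (d=15/4); attach at lengths (15/8, 15/8); label the merged cluster DEGHOSTW
final tree: (((D:27/8,S:5/8):5/4,(((E:9/20,W:11/20):109/32,T:195/32):91/48,(H:13/6,O:-1/6):251/48):75/16):15/8,G:15/8)
total length: 533/16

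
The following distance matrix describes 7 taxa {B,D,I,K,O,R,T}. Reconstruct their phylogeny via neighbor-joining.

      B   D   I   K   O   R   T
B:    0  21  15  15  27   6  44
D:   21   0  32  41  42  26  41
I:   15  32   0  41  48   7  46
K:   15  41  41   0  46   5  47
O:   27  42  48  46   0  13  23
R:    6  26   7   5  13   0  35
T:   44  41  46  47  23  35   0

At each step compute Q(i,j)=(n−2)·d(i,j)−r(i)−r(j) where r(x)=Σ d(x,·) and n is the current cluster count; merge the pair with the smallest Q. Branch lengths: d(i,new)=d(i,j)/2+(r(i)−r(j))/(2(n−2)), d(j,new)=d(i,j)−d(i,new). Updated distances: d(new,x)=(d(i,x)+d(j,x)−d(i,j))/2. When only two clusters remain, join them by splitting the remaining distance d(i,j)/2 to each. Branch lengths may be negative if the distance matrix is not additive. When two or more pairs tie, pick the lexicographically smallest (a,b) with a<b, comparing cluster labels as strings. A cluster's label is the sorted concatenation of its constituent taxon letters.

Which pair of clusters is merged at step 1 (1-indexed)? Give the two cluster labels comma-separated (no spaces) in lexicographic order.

O,T

iteration 1: select O,T (d=23, Q=-320); attach at lengths (39/5, 76/5); label the merged cluster OT
  updated: d(B,OT)=24, d(D,OT)=30, d(I,OT)=71/2, d(K,OT)=35, d(OT,R)=25/2
iteration 2: select K,R (d=5, Q=-347/2); attach at lengths (201/16, -121/16); label the merged cluster KR
  updated: d(B,KR)=8, d(D,KR)=31, d(I,KR)=43/2, d(KR,OT)=85/4
iteration 3: select D,OT (d=30, Q=-539/4); attach at lengths (373/24, 347/24); label the merged cluster DOT
  updated: d(B,DOT)=15/2, d(DOT,I)=75/4, d(DOT,KR)=89/8
iteration 4: select B,I (d=15, Q=-223/4); attach at lengths (21/16, 219/16); label the merged cluster BI
  updated: d(BI,DOT)=45/8, d(BI,KR)=29/4
iteration 5: select BI,DOT (d=45/8, Q=-24); attach at lengths (7/8, 19/4); label the merged cluster BDIOT
  updated: d(BDIOT,KR)=51/8
iteration 6: select BDIOT,KR (d=51/8); attach at lengths (51/16, 51/16); label the merged cluster BDIKORT
final tree: (((B:21/16,I:219/16):7/8,(D:373/24,(O:39/5,T:76/5):347/24):19/4):51/16,(K:201/16,R:-121/16):51/16)
total length: 85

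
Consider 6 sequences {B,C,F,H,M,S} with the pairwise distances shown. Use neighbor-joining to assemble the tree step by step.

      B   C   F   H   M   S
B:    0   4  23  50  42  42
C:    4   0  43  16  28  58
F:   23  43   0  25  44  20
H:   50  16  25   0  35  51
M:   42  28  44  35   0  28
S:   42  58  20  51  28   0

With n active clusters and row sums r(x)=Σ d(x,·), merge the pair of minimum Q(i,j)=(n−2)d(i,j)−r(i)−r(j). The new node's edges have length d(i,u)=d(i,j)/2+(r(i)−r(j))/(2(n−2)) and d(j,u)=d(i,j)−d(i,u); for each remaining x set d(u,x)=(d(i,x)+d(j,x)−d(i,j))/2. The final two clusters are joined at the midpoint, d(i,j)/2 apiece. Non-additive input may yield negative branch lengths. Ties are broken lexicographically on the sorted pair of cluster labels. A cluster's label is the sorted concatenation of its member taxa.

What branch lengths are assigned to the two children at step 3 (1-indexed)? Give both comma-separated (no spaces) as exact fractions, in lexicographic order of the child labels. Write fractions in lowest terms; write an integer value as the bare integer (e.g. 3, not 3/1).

123/8,125/8

step 1: merge (B,C) at d=4, Q=-294; branch lengths B→7/2, C→1/2; new cluster BC
  updated: d(BC,F)=31, d(BC,H)=31, d(BC,M)=33, d(BC,S)=48
step 2: merge (F,S) at d=20, Q=-207; branch lengths F→11/2, S→29/2; new cluster FS
  updated: d(BC,FS)=59/2, d(FS,H)=28, d(FS,M)=26
step 3: merge (BC,H) at d=31, Q=-251/2; branch lengths BC→123/8, H→125/8; new cluster BCH
  updated: d(BCH,FS)=53/4, d(BCH,M)=37/2
step 4: merge (BCH,FS) at d=53/4, Q=-231/4; branch lengths BCH→23/8, FS→83/8; new cluster BCFHS
  updated: d(BCFHS,M)=125/8
step 5: merge (BCFHS,M) at d=125/8; branch lengths BCFHS→125/16, M→125/16; new cluster BCFHMS
final tree: ((((B:7/2,C:1/2):123/8,H:125/8):23/8,(F:11/2,S:29/2):83/8):125/16,M:125/16)
total length: 671/8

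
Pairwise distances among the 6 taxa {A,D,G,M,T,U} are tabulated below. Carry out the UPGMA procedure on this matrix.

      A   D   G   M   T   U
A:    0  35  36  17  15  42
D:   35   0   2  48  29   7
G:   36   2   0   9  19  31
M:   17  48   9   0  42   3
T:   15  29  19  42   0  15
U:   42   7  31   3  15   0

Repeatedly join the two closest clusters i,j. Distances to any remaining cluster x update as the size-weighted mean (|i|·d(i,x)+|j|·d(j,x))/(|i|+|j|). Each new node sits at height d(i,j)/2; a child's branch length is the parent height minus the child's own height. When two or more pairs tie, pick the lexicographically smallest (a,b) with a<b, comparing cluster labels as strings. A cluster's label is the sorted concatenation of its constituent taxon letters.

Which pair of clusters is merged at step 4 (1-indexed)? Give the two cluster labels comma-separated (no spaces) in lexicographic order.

DG,MU

iteration 1: select D,G (d=2); attach at lengths (1, 1); label the merged cluster DG
  updated: d(A,DG)=71/2, d(DG,M)=57/2, d(DG,T)=24, d(DG,U)=19
iteration 2: select M,U (d=3); attach at lengths (3/2, 3/2); label the merged cluster MU
  updated: d(A,MU)=59/2, d(DG,MU)=95/4, d(MU,T)=57/2
iteration 3: select A,T (d=15); attach at lengths (15/2, 15/2); label the merged cluster AT
  updated: d(AT,DG)=119/4, d(AT,MU)=29
iteration 4: select DG,MU (d=95/4); attach at lengths (87/8, 83/8); label the merged cluster DGMU
  updated: d(AT,DGMU)=235/8
iteration 5: select AT,DGMU (d=235/8); attach at lengths (115/16, 45/16); label the merged cluster ADGMTU
final tree: ((A:15/2,T:15/2):115/16,((D:1,G:1):87/8,(M:3/2,U:3/2):83/8):45/16)
total length: 205/4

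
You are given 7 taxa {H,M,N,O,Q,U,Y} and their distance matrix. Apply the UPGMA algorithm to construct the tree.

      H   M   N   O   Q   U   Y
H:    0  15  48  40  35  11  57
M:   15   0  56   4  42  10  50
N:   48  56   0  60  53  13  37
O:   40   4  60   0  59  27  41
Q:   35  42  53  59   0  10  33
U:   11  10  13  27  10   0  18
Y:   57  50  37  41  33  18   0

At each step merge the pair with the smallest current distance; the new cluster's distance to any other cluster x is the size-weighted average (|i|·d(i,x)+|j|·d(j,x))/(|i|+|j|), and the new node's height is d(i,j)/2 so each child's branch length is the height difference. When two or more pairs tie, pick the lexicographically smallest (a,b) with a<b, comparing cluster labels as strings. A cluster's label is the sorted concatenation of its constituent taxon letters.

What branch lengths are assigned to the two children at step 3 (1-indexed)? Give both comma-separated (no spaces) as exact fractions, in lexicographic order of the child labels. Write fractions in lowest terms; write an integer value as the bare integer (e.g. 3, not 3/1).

1. join M+O (d=4) ⇒ MO; edges |M|=2, |O|=2
  updated: d(H,MO)=55/2, d(MO,N)=58, d(MO,Q)=101/2, d(MO,U)=37/2, d(MO,Y)=91/2
2. join Q+U (d=10) ⇒ QU; edges |Q|=5, |U|=5
  updated: d(H,QU)=23, d(MO,QU)=69/2, d(N,QU)=33, d(QU,Y)=51/2
3. join H+QU (d=23) ⇒ HQU; edges |H|=23/2, |QU|=13/2
  updated: d(HQU,MO)=193/6, d(HQU,N)=38, d(HQU,Y)=36
4. join HQU+MO (d=193/6) ⇒ HMOQU; edges |HQU|=55/12, |MO|=169/12
  updated: d(HMOQU,N)=46, d(HMOQU,Y)=199/5
5. join N+Y (d=37) ⇒ NY; edges |N|=37/2, |Y|=37/2
  updated: d(HMOQU,NY)=429/10
6. join HMOQU+NY (d=429/10) ⇒ HMNOQUY; edges |HMOQU|=161/30, |NY|=59/20
final tree: (((H:23/2,(Q:5,U:5):13/2):55/12,(M:2,O:2):169/12):161/30,(N:37/2,Y:37/2):59/20)
total length: 5759/60

23/2,13/2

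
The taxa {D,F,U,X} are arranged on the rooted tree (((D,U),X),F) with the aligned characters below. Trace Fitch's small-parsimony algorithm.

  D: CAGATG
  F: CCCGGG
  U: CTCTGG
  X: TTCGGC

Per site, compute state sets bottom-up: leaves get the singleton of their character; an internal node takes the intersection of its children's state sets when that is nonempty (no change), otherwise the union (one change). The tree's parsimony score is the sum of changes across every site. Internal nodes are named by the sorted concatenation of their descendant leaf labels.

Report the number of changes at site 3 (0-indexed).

DU@0: {C} ∩ {C} = {C} (intersection, +0)
DUX@0: {C} ∪ {T} = {C,T} (union, +1)
DFUX@0: {C,T} ∩ {C} = {C} (intersection, +0)
DU@1: {A} ∪ {T} = {A,T} (union, +1)
DUX@1: {A,T} ∩ {T} = {T} (intersection, +0)
DFUX@1: {T} ∪ {C} = {C,T} (union, +1)
DU@2: {G} ∪ {C} = {C,G} (union, +1)
DUX@2: {C,G} ∩ {C} = {C} (intersection, +0)
DFUX@2: {C} ∩ {C} = {C} (intersection, +0)
DU@3: {A} ∪ {T} = {A,T} (union, +1)
DUX@3: {A,T} ∪ {G} = {A,G,T} (union, +1)
DFUX@3: {A,G,T} ∩ {G} = {G} (intersection, +0)
DU@4: {T} ∪ {G} = {G,T} (union, +1)
DUX@4: {G,T} ∩ {G} = {G} (intersection, +0)
DFUX@4: {G} ∩ {G} = {G} (intersection, +0)
DU@5: {G} ∩ {G} = {G} (intersection, +0)
DUX@5: {G} ∪ {C} = {C,G} (union, +1)
DFUX@5: {C,G} ∩ {G} = {G} (intersection, +0)
per-site changes: [1, 2, 1, 2, 1, 1]; total = 8

2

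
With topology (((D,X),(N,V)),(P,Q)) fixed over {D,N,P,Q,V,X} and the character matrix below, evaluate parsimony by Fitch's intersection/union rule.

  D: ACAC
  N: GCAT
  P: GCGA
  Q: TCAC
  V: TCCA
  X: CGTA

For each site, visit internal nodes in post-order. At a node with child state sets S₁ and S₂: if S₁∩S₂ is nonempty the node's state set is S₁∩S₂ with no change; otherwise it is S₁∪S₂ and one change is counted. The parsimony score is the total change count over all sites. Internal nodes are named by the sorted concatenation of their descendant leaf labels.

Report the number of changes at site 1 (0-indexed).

1

site 0, node DX: D={A} ∪ X={C} → {A,C} (+1)
site 0, node NV: N={G} ∪ V={T} → {G,T} (+1)
site 0, node DNVX: DX={A,C} ∪ NV={G,T} → {A,C,G,T} (+1)
site 0, node PQ: P={G} ∪ Q={T} → {G,T} (+1)
site 0, node DNPQVX: DNVX={A,C,G,T} ∩ PQ={G,T} → {G,T} (+0)
site 1, node DX: D={C} ∪ X={G} → {C,G} (+1)
site 1, node NV: N={C} ∩ V={C} → {C} (+0)
site 1, node DNVX: DX={C,G} ∩ NV={C} → {C} (+0)
site 1, node PQ: P={C} ∩ Q={C} → {C} (+0)
site 1, node DNPQVX: DNVX={C} ∩ PQ={C} → {C} (+0)
site 2, node DX: D={A} ∪ X={T} → {A,T} (+1)
site 2, node NV: N={A} ∪ V={C} → {A,C} (+1)
site 2, node DNVX: DX={A,T} ∩ NV={A,C} → {A} (+0)
site 2, node PQ: P={G} ∪ Q={A} → {A,G} (+1)
site 2, node DNPQVX: DNVX={A} ∩ PQ={A,G} → {A} (+0)
site 3, node DX: D={C} ∪ X={A} → {A,C} (+1)
site 3, node NV: N={T} ∪ V={A} → {A,T} (+1)
site 3, node DNVX: DX={A,C} ∩ NV={A,T} → {A} (+0)
site 3, node PQ: P={A} ∪ Q={C} → {A,C} (+1)
site 3, node DNPQVX: DNVX={A} ∩ PQ={A,C} → {A} (+0)
per-site changes: [4, 1, 3, 3]; total = 11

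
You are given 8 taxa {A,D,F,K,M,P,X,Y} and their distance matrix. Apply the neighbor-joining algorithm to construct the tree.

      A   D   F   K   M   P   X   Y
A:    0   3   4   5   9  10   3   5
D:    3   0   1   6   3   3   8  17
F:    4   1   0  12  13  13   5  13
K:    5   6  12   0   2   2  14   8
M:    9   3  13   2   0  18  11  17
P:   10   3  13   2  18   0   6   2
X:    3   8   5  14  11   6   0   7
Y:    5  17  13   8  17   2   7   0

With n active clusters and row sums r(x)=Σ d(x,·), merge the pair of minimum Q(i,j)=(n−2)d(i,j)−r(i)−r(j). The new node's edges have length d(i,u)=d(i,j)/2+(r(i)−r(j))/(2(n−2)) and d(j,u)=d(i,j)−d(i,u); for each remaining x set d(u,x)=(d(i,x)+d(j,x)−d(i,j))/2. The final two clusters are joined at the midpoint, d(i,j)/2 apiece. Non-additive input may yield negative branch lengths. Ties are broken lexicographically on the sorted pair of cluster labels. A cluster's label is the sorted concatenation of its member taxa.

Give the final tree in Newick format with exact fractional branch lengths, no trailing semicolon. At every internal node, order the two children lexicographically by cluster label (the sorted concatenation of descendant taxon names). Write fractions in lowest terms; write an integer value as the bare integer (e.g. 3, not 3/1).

step 1: merge (P,Y) at d=2, Q=-111; branch lengths P→-1/4, Y→9/4; new cluster PY
  updated: d(A,PY)=13/2, d(D,PY)=9, d(F,PY)=12, d(K,PY)=4, d(M,PY)=33/2, d(PY,X)=11/2
step 2: merge (K,M) at d=2, Q=-175/2; branch lengths K→-3/20, M→43/20; new cluster KM
  updated: d(A,KM)=6, d(D,KM)=7/2, d(F,KM)=23/2, d(KM,PY)=37/4, d(KM,X)=23/2
step 3: merge (D,F) at d=1, Q=-54; branch lengths D→-5/8, F→13/8; new cluster DF
  updated: d(A,DF)=3, d(DF,KM)=7, d(DF,PY)=10, d(DF,X)=6
step 4: merge (PY,X) at d=11/2, Q=-163/4; branch lengths PY→29/8, X→15/8; new cluster PXY
  updated: d(A,PXY)=2, d(DF,PXY)=21/4, d(KM,PXY)=61/8
step 5: merge (A,PXY) at d=2, Q=-175/8; branch lengths A→1/32, PXY→63/32; new cluster APXY
  updated: d(APXY,DF)=25/8, d(APXY,KM)=93/16
step 6: merge (APXY,DF) at d=25/8, Q=-255/16; branch lengths APXY→31/32, DF→69/32; new cluster ADFPXY
  updated: d(ADFPXY,KM)=155/32
step 7: merge (ADFPXY,KM) at d=155/32; branch lengths ADFPXY→155/64, KM→155/64; new cluster ADFKMPXY
final tree: (((A:1/32,((P:-1/4,Y:9/4):29/8,X:15/8):63/32):31/32,(D:-5/8,F:13/8):69/32):155/64,(K:-3/20,M:43/20):155/64)
total length: 655/32

(((A:1/32,((P:-1/4,Y:9/4):29/8,X:15/8):63/32):31/32,(D:-5/8,F:13/8):69/32):155/64,(K:-3/20,M:43/20):155/64)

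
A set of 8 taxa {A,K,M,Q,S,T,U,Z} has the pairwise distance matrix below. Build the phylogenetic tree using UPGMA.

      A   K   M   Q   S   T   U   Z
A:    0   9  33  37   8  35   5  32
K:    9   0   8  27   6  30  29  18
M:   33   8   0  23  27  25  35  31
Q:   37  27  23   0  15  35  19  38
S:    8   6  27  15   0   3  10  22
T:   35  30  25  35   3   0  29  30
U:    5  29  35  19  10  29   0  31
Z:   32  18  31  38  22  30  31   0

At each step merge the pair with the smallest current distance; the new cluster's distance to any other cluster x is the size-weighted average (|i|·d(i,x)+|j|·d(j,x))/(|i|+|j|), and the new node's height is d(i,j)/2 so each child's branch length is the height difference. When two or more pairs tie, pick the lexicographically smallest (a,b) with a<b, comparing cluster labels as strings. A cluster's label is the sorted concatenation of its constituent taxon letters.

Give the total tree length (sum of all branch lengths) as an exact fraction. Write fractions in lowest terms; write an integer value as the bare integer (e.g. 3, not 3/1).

1. join S+T (d=3) ⇒ ST; edges |S|=3/2, |T|=3/2
  updated: d(A,ST)=43/2, d(K,ST)=18, d(M,ST)=26, d(Q,ST)=25, d(ST,U)=39/2, d(ST,Z)=26
2. join A+U (d=5) ⇒ AU; edges |A|=5/2, |U|=5/2
  updated: d(AU,K)=19, d(AU,M)=34, d(AU,Q)=28, d(AU,ST)=41/2, d(AU,Z)=63/2
3. join K+M (d=8) ⇒ KM; edges |K|=4, |M|=4
  updated: d(AU,KM)=53/2, d(KM,Q)=25, d(KM,ST)=22, d(KM,Z)=49/2
4. join AU+ST (d=41/2) ⇒ ASTU; edges |AU|=31/4, |ST|=35/4
  updated: d(ASTU,KM)=97/4, d(ASTU,Q)=53/2, d(ASTU,Z)=115/4
5. join ASTU+KM (d=97/4) ⇒ AKMSTU; edges |ASTU|=15/8, |KM|=65/8
  updated: d(AKMSTU,Q)=26, d(AKMSTU,Z)=82/3
6. join AKMSTU+Q (d=26) ⇒ AKMQSTU; edges |AKMSTU|=7/8, |Q|=13
  updated: d(AKMQSTU,Z)=202/7
7. join AKMQSTU+Z (d=202/7) ⇒ AKMQSTUZ; edges |AKMQSTU|=10/7, |Z|=101/7
final tree: (((((A:5/2,U:5/2):31/4,(S:3/2,T:3/2):35/4):15/8,(K:4,M:4):65/8):7/8,Q:13):10/7,Z:101/7)
total length: 4045/56

4045/56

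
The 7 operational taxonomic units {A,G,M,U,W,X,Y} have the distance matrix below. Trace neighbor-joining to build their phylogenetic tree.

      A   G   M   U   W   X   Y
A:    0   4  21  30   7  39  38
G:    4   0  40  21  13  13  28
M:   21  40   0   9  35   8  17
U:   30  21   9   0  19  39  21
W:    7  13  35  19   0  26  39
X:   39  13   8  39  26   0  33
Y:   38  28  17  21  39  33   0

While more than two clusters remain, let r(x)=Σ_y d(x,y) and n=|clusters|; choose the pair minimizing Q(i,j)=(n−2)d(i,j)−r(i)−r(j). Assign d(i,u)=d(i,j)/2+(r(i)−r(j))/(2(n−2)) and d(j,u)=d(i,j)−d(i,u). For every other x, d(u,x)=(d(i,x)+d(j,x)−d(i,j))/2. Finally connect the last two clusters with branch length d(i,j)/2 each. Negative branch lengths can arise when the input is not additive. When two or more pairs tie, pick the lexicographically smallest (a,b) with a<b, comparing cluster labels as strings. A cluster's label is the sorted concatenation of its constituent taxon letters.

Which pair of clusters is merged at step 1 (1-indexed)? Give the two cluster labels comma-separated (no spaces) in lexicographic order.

M,X

1. join M+X (d=8, Q=-248) ⇒ MX; edges |M|=6/5, |X|=34/5
  updated: d(A,MX)=26, d(G,MX)=45/2, d(MX,U)=20, d(MX,W)=53/2, d(MX,Y)=21
2. join A+W (d=7, Q=-363/2) ⇒ AW; edges |A|=57/16, |W|=55/16
  updated: d(AW,G)=5, d(AW,MX)=91/4, d(AW,U)=21, d(AW,Y)=35
3. join AW+G (d=5, Q=-581/4) ⇒ AGW; edges |AW|=89/24, |G|=31/24
  updated: d(AGW,MX)=161/8, d(AGW,U)=37/2, d(AGW,Y)=29
4. join AGW+U (d=37/2, Q=-721/8) ⇒ AGUW; edges |AGW|=361/32, |U|=231/32
  updated: d(AGUW,MX)=173/16, d(AGUW,Y)=63/4
5. join AGUW+MX (d=173/16, Q=-761/16) ⇒ AGMUWX; edges |AGUW|=89/32, |MX|=257/32
  updated: d(AGMUWX,Y)=415/32
6. join AGMUWX+Y (d=415/32) ⇒ AGMUWXY; edges |AGMUWX|=415/64, |Y|=415/64
final tree: (((((A:57/16,W:55/16):89/24,G:31/24):361/32,U:231/32):89/32,(M:6/5,X:34/5):257/32):415/64,Y:415/64)
total length: 1993/32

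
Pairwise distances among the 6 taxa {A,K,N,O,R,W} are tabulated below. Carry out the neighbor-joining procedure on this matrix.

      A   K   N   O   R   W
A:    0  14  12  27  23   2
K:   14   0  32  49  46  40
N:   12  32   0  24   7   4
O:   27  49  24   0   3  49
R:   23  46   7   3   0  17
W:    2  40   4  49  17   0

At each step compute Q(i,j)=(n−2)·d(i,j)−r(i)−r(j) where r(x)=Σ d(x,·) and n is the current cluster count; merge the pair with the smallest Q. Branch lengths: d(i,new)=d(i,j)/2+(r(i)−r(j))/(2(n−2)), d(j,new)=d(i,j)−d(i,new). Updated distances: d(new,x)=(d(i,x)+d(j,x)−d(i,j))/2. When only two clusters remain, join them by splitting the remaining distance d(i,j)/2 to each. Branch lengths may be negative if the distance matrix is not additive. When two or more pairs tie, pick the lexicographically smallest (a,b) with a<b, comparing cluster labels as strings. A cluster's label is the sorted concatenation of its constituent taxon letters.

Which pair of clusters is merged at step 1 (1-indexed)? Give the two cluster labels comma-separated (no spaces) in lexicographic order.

O,R

1. join O+R (d=3, Q=-236) ⇒ OR; edges |O|=17/2, |R|=-11/2
  updated: d(A,OR)=47/2, d(K,OR)=46, d(N,OR)=14, d(OR,W)=63/2
2. join A+K (d=14, Q=-283/2) ⇒ AK; edges |A|=-77/12, |K|=245/12
  updated: d(AK,N)=15, d(AK,OR)=111/4, d(AK,W)=14
3. join AK+W (d=14, Q=-313/4) ⇒ AKW; edges |AK|=141/16, |W|=83/16
  updated: d(AKW,N)=5/2, d(AKW,OR)=181/8
4. join AKW+N (d=5/2, Q=-313/8) ⇒ AKNW; edges |AKW|=89/16, |N|=-49/16
  updated: d(AKNW,OR)=273/16
5. join AKNW+OR (d=273/16) ⇒ AKNORW; edges |AKNW|=273/32, |OR|=273/32
final tree: ((((A:-77/12,K:245/12):141/16,W:83/16):89/16,N:-49/16):273/32,(O:17/2,R:-11/2):273/32)
total length: 809/16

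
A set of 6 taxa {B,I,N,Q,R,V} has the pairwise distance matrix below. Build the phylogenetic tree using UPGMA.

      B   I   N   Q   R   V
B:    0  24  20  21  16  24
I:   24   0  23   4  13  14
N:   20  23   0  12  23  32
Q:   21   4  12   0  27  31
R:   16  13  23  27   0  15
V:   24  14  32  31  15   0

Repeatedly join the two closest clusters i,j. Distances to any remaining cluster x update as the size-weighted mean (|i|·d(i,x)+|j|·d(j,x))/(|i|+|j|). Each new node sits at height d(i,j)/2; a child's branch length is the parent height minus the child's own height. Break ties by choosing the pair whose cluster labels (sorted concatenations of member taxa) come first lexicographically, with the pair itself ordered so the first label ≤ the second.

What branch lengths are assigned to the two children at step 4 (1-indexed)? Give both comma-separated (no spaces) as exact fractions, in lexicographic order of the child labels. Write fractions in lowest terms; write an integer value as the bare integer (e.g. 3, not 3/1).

10,5/2

iteration 1: select I,Q (d=4); attach at lengths (2, 2); label the merged cluster IQ
  updated: d(B,IQ)=45/2, d(IQ,N)=35/2, d(IQ,R)=20, d(IQ,V)=45/2
iteration 2: select R,V (d=15); attach at lengths (15/2, 15/2); label the merged cluster RV
  updated: d(B,RV)=20, d(IQ,RV)=85/4, d(N,RV)=55/2
iteration 3: select IQ,N (d=35/2); attach at lengths (27/4, 35/4); label the merged cluster INQ
  updated: d(B,INQ)=65/3, d(INQ,RV)=70/3
iteration 4: select B,RV (d=20); attach at lengths (10, 5/2); label the merged cluster BRV
  updated: d(BRV,INQ)=205/9
iteration 5: select BRV,INQ (d=205/9); attach at lengths (25/18, 95/36); label the merged cluster BINQRV
final tree: ((B:10,(R:15/2,V:15/2):5/2):25/18,((I:2,Q:2):27/4,N:35/4):95/36)
total length: 1837/36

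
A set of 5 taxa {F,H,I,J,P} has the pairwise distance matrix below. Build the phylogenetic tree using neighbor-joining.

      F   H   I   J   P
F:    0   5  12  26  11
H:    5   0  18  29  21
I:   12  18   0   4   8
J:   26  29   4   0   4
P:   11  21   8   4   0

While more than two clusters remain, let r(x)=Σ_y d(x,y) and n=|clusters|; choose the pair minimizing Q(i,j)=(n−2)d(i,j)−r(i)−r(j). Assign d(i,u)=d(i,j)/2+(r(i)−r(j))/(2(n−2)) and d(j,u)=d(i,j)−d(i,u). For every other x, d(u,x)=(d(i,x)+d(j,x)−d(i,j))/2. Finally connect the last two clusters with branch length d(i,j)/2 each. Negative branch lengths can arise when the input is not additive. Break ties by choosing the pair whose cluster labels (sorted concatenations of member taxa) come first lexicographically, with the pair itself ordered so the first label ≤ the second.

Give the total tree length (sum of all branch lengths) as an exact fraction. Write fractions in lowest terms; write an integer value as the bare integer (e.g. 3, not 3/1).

207/8

1. join F+H (d=5, Q=-112) ⇒ FH; edges |F|=-2/3, |H|=17/3
  updated: d(FH,I)=25/2, d(FH,J)=25, d(FH,P)=27/2
2. join FH+I (d=25/2, Q=-101/2) ⇒ FHI; edges |FH|=103/8, |I|=-3/8
  updated: d(FHI,J)=33/4, d(FHI,P)=9/2
3. join FHI+J (d=33/4, Q=-67/4) ⇒ FHIJ; edges |FHI|=35/8, |J|=31/8
  updated: d(FHIJ,P)=1/8
4. join FHIJ+P (d=1/8) ⇒ FHIJP; edges |FHIJ|=1/16, |P|=1/16
final tree: ((((F:-2/3,H:17/3):103/8,I:-3/8):35/8,J:31/8):1/16,P:1/16)
total length: 207/8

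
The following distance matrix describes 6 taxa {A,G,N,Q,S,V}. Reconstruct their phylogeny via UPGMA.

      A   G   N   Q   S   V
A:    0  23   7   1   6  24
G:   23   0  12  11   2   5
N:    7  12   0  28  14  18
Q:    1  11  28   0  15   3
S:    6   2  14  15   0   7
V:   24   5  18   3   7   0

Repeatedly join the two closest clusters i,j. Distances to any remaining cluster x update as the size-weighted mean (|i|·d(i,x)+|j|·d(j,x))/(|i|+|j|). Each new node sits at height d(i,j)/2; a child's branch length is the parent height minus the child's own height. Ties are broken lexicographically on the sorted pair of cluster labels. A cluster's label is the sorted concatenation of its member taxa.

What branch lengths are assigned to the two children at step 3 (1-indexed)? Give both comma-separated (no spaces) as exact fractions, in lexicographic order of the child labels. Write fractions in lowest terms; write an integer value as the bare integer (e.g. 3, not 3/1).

1. join A+Q (d=1) ⇒ AQ; edges |A|=1/2, |Q|=1/2
  updated: d(AQ,G)=17, d(AQ,N)=35/2, d(AQ,S)=21/2, d(AQ,V)=27/2
2. join G+S (d=2) ⇒ GS; edges |G|=1, |S|=1
  updated: d(AQ,GS)=55/4, d(GS,N)=13, d(GS,V)=6
3. join GS+V (d=6) ⇒ GSV; edges |GS|=2, |V|=3
  updated: d(AQ,GSV)=41/3, d(GSV,N)=44/3
4. join AQ+GSV (d=41/3) ⇒ AGQSV; edges |AQ|=19/3, |GSV|=23/6
  updated: d(AGQSV,N)=79/5
5. join AGQSV+N (d=79/5) ⇒ AGNQSV; edges |AGQSV|=16/15, |N|=79/10
final tree: (((A:1/2,Q:1/2):19/3,((G:1,S:1):2,V:3):23/6):16/15,N:79/10)
total length: 407/15

2,3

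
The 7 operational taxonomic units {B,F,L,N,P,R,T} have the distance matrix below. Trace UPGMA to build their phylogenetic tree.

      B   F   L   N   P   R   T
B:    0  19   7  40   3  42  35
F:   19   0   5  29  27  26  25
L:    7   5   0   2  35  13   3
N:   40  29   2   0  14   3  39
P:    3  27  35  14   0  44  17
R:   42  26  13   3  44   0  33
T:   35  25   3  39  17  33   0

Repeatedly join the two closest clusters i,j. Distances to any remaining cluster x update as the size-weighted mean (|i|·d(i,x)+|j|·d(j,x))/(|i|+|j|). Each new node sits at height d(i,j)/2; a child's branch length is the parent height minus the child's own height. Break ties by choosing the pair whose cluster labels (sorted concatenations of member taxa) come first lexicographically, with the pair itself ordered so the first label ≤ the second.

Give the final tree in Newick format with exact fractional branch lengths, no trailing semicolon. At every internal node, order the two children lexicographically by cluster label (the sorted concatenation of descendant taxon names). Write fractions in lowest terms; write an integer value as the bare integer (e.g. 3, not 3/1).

((B:3/2,P:3/2):25/2,((F:10,((L:1,N:1):3,R:4):6):5/2,T:25/2):3/2)

iteration 1: select L,N (d=2); attach at lengths (1, 1); label the merged cluster LN
  updated: d(B,LN)=47/2, d(F,LN)=17, d(LN,P)=49/2, d(LN,R)=8, d(LN,T)=21
iteration 2: select B,P (d=3); attach at lengths (3/2, 3/2); label the merged cluster BP
  updated: d(BP,F)=23, d(BP,LN)=24, d(BP,R)=43, d(BP,T)=26
iteration 3: select LN,R (d=8); attach at lengths (3, 4); label the merged cluster LNR
  updated: d(BP,LNR)=91/3, d(F,LNR)=20, d(LNR,T)=25
iteration 4: select F,LNR (d=20); attach at lengths (10, 6); label the merged cluster FLNR
  updated: d(BP,FLNR)=57/2, d(FLNR,T)=25
iteration 5: select FLNR,T (d=25); attach at lengths (5/2, 25/2); label the merged cluster FLNRT
  updated: d(BP,FLNRT)=28
iteration 6: select BP,FLNRT (d=28); attach at lengths (25/2, 3/2); label the merged cluster BFLNPRT
final tree: ((B:3/2,P:3/2):25/2,((F:10,((L:1,N:1):3,R:4):6):5/2,T:25/2):3/2)
total length: 57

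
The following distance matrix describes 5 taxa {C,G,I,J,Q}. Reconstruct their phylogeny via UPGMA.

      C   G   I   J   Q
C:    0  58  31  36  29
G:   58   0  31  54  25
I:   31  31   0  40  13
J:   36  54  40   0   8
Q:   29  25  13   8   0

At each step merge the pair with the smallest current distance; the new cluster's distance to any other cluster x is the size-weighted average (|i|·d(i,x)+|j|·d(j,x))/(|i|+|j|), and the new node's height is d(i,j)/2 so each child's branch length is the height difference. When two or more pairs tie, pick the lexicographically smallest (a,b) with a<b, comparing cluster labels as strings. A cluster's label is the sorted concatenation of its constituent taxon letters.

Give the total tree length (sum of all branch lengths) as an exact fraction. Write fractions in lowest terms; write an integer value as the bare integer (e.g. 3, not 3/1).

step 1: merge (J,Q) at d=8; branch lengths J→4, Q→4; new cluster JQ
  updated: d(C,JQ)=65/2, d(G,JQ)=79/2, d(I,JQ)=53/2
step 2: merge (I,JQ) at d=53/2; branch lengths I→53/4, JQ→37/4; new cluster IJQ
  updated: d(C,IJQ)=32, d(G,IJQ)=110/3
step 3: merge (C,IJQ) at d=32; branch lengths C→16, IJQ→11/4; new cluster CIJQ
  updated: d(CIJQ,G)=42
step 4: merge (CIJQ,G) at d=42; branch lengths CIJQ→5, G→21; new cluster CGIJQ
final tree: ((C:16,(I:53/4,(J:4,Q:4):37/4):11/4):5,G:21)
total length: 301/4

301/4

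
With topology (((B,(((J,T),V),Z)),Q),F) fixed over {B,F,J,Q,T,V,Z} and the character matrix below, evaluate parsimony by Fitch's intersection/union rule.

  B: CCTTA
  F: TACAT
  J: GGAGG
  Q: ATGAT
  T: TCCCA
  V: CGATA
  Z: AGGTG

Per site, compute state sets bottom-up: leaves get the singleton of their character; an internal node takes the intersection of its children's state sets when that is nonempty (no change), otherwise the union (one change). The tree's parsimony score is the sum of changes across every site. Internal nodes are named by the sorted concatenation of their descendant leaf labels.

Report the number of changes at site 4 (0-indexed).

[col 0] JT: children J:{G}, T:{T} ∪→ {G,T}; cost 1
[col 0] JTV: children JT:{G,T}, V:{C} ∪→ {C,G,T}; cost 1
[col 0] JTVZ: children JTV:{C,G,T}, Z:{A} ∪→ {A,C,G,T}; cost 1
[col 0] BJTVZ: children B:{C}, JTVZ:{A,C,G,T} ∩→ {C}; cost 0
[col 0] BJQTVZ: children BJTVZ:{C}, Q:{A} ∪→ {A,C}; cost 1
[col 0] BFJQTVZ: children BJQTVZ:{A,C}, F:{T} ∪→ {A,C,T}; cost 1
[col 1] JT: children J:{G}, T:{C} ∪→ {C,G}; cost 1
[col 1] JTV: children JT:{C,G}, V:{G} ∩→ {G}; cost 0
[col 1] JTVZ: children JTV:{G}, Z:{G} ∩→ {G}; cost 0
[col 1] BJTVZ: children B:{C}, JTVZ:{G} ∪→ {C,G}; cost 1
[col 1] BJQTVZ: children BJTVZ:{C,G}, Q:{T} ∪→ {C,G,T}; cost 1
[col 1] BFJQTVZ: children BJQTVZ:{C,G,T}, F:{A} ∪→ {A,C,G,T}; cost 1
[col 2] JT: children J:{A}, T:{C} ∪→ {A,C}; cost 1
[col 2] JTV: children JT:{A,C}, V:{A} ∩→ {A}; cost 0
[col 2] JTVZ: children JTV:{A}, Z:{G} ∪→ {A,G}; cost 1
[col 2] BJTVZ: children B:{T}, JTVZ:{A,G} ∪→ {A,G,T}; cost 1
[col 2] BJQTVZ: children BJTVZ:{A,G,T}, Q:{G} ∩→ {G}; cost 0
[col 2] BFJQTVZ: children BJQTVZ:{G}, F:{C} ∪→ {C,G}; cost 1
[col 3] JT: children J:{G}, T:{C} ∪→ {C,G}; cost 1
[col 3] JTV: children JT:{C,G}, V:{T} ∪→ {C,G,T}; cost 1
[col 3] JTVZ: children JTV:{C,G,T}, Z:{T} ∩→ {T}; cost 0
[col 3] BJTVZ: children B:{T}, JTVZ:{T} ∩→ {T}; cost 0
[col 3] BJQTVZ: children BJTVZ:{T}, Q:{A} ∪→ {A,T}; cost 1
[col 3] BFJQTVZ: children BJQTVZ:{A,T}, F:{A} ∩→ {A}; cost 0
[col 4] JT: children J:{G}, T:{A} ∪→ {A,G}; cost 1
[col 4] JTV: children JT:{A,G}, V:{A} ∩→ {A}; cost 0
[col 4] JTVZ: children JTV:{A}, Z:{G} ∪→ {A,G}; cost 1
[col 4] BJTVZ: children B:{A}, JTVZ:{A,G} ∩→ {A}; cost 0
[col 4] BJQTVZ: children BJTVZ:{A}, Q:{T} ∪→ {A,T}; cost 1
[col 4] BFJQTVZ: children BJQTVZ:{A,T}, F:{T} ∩→ {T}; cost 0
per-site changes: [5, 4, 4, 3, 3]; total = 19

3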